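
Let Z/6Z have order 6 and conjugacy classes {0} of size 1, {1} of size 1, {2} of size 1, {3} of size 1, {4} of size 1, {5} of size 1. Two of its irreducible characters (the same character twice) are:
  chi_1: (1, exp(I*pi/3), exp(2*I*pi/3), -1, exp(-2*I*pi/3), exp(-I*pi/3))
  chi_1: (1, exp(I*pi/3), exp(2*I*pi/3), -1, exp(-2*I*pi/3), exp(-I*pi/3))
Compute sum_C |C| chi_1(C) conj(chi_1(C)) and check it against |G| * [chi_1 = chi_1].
Sum = 6 = |G| = 6; so <chi_1, chi_1> = 1 (norm-1 confirms irreducibility).

Explanation: Compute term by term over conjugacy classes (|C| * chi_1(C) * conj(chi_1(C))):
  1*(1)*conj(1) + 1*(exp(I*pi/3))*conj(exp(I*pi/3)) + 1*(exp(2*I*pi/3))*conj(exp(2*I*pi/3)) + 1*(-1)*conj(-1) + 1*(exp(-2*I*pi/3))*conj(exp(-2*I*pi/3)) + 1*(exp(-I*pi/3))*conj(exp(-I*pi/3))
  = (1) + (1) + (1) + (1) + (1) + (1)
  = 6.
(Exp terms are combined using exp(i*s)*conj(exp(i*t)) = exp(i*(s-t)), and sums of them are collapsed using the identity that for every m > 1 the m distinct m-th roots of unity sum to 0, e.g. 1 + exp(2*I*pi/3) + exp(-2*I*pi/3) = 0.)
Dividing by |G| = 6 gives 6/6 = 1, matching the row-orthogonality relation <chi_1, chi_1> = [chi_1 = chi_1].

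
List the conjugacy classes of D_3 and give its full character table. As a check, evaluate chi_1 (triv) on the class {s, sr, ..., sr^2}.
Conjugacy classes: {e} of size 1, {r^1, r^2} of size 2, {s, sr, ..., sr^2} of size 3.
Character table:
  irrep \ class              {e} (size 1)  {r^1, r^2} (size 2)  {s, sr, ..., sr^2} (size 3)
  chi_1 (triv)               1             1                    1                          
  chi_2 (sign: r->1, s->-1)  1             1                    -1                         
  chi_3 (2d, j=1)            2             -1                   0                          

Spot check: chi_1 (triv) on {s, sr, ..., sr^2} = 1.

Why: D_3 has order 2*3 = 6 with 3 conjugacy classes, hence 3 irreducibles. Sum of squared dims 1 + 1 + 4 = 6 = |G|. Linear characters come from the abelianisation; the 2-dimensional irreps have character r^k -> 2*cos(2*pi*j*k/3), reflections -> 0.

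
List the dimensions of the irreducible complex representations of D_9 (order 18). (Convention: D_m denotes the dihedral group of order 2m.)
Dimensions: 1, 1, 2, 2, 2, 2

Solution. There are 6 irreducibles (= number of conjugacy classes). Their dimensions d_i satisfy sum d_i^2 = |G| = 18: 1 + 1 + 4 + 4 + 4 + 4 = 18.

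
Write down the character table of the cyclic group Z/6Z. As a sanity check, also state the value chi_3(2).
Character table of Z/6Z (irreps indexed chi_0,...,chi_5 with chi_k(m) = zeta_6^(k*m), zeta_6 = exp(2*pi*i/6)):
  irrep \ class  {0} (size 1)  {1} (size 1)    {2} (size 1)    {3} (size 1)  {4} (size 1)    {5} (size 1)  
  chi_0          1             1               1               1             1               1             
  chi_1          1             exp(I*pi/3)     exp(2*I*pi/3)   -1            exp(-2*I*pi/3)  exp(-I*pi/3)  
  chi_2          1             exp(2*I*pi/3)   exp(-2*I*pi/3)  1             exp(2*I*pi/3)   exp(-2*I*pi/3)
  chi_3          1             -1              1               -1            1               -1            
  chi_4          1             exp(-2*I*pi/3)  exp(2*I*pi/3)   1             exp(-2*I*pi/3)  exp(2*I*pi/3) 
  chi_5          1             exp(-I*pi/3)    exp(-2*I*pi/3)  -1            exp(2*I*pi/3)   exp(I*pi/3)   

Spot check: chi_3(2) = zeta_6^(3*2) = zeta_6^6 = 1.

Reasoning: Z/6Z is abelian, so all 6 irreducible complex representations are 1-dimensional. They are given by chi_k(m) = zeta_6^(k*m) for k = 0,...,5. Row orthogonality: sum_m chi_k(m) conj(chi_l(m)) = 6 * [k = l].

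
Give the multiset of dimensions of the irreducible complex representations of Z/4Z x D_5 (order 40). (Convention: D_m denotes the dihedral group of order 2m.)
Dimensions: 1, 1, 1, 1, 1, 1, 1, 1, 2, 2, 2, 2, 2, 2, 2, 2

Argument: There are 16 irreducibles (= number of conjugacy classes). Their dimensions d_i satisfy sum d_i^2 = |G| = 40: 1 + 1 + 1 + 1 + 1 + 1 + 1 + 1 + 4 + 4 + 4 + 4 + 4 + 4 + 4 + 4 = 40. (For the product with Z/4Z: each of the 4 1-dim characters of Z/4Z tensors with each irrep of D_5, giving 4 copies of each D_5-dimension.)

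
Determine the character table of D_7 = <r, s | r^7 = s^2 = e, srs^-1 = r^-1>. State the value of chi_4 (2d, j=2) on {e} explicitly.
Conjugacy classes: {e} of size 1, {r^1, r^6} of size 2, {r^2, r^5} of size 2, {r^3, r^4} of size 2, {s, sr, ..., sr^6} of size 7.
Character table:
  irrep \ class              {e} (size 1)  {r^1, r^6} (size 2)  {r^2, r^5} (size 2)  {r^3, r^4} (size 2)  {s, sr, ..., sr^6} (size 7)
  chi_1 (triv)               1             1                    1                    1                    1                          
  chi_2 (sign: r->1, s->-1)  1             1                    1                    1                    -1                         
  chi_3 (2d, j=1)            2             2*cos(2*pi/7)        -2*cos(3*pi/7)       -2*cos(pi/7)         0                          
  chi_4 (2d, j=2)            2             -2*cos(3*pi/7)       -2*cos(pi/7)         2*cos(2*pi/7)        0                          
  chi_5 (2d, j=3)            2             -2*cos(pi/7)         2*cos(2*pi/7)        -2*cos(3*pi/7)       0                          

Spot check: chi_4 (2d, j=2) on {e} = 2.

Working: D_7 has order 2*7 = 14 with 5 conjugacy classes, hence 5 irreducibles. Sum of squared dims 1 + 1 + 4 + 4 + 4 = 14 = |G|. Linear characters come from the abelianisation; the 2-dimensional irreps have character r^k -> 2*cos(2*pi*j*k/7), reflections -> 0.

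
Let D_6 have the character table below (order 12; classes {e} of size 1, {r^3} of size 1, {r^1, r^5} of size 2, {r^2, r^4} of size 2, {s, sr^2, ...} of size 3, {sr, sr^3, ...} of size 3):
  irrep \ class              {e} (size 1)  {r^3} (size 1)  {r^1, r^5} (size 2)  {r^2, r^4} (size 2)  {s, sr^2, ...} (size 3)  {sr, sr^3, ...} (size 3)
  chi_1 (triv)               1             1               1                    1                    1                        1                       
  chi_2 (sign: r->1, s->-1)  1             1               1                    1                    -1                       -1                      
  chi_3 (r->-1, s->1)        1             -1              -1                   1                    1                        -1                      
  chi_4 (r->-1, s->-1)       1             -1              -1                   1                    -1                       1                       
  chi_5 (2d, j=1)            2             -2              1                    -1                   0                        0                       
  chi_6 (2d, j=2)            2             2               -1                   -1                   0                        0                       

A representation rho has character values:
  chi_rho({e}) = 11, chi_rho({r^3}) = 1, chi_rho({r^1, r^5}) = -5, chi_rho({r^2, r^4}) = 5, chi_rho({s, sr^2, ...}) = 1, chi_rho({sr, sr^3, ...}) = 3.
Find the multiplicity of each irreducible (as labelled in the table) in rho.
Multiplicities: chi_1: 2, chi_2: 0, chi_3: 2, chi_4: 3, chi_5: 0, chi_6: 2.

Justification: Use <chi_rho, chi> = (1/|G|) sum_C |C| * chi_rho(C) * conj(chi(C)) with |G| = 12 for each irreducible chi in the table:
  <chi_rho, chi_1> = (1/12)[1*(11)*conj(1) + 1*(1)*conj(1) + 2*(-5)*conj(1) + 2*(5)*conj(1) + 3*(1)*conj(1) + 3*(3)*conj(1)]
      = (1/12)[(11) + (1) + (-10) + (10) + (3) + (9)] = 24/12 = 2
  <chi_rho, chi_2> = (1/12)[1*(11)*conj(1) + 1*(1)*conj(1) + 2*(-5)*conj(1) + 2*(5)*conj(1) + 3*(1)*conj(-1) + 3*(3)*conj(-1)]
      = (1/12)[(11) + (1) + (-10) + (10) + (-3) + (-9)] = 0/12 = 0
  <chi_rho, chi_3> = (1/12)[1*(11)*conj(1) + 1*(1)*conj(-1) + 2*(-5)*conj(-1) + 2*(5)*conj(1) + 3*(1)*conj(1) + 3*(3)*conj(-1)]
      = (1/12)[(11) + (-1) + (10) + (10) + (3) + (-9)] = 24/12 = 2
  <chi_rho, chi_4> = (1/12)[1*(11)*conj(1) + 1*(1)*conj(-1) + 2*(-5)*conj(-1) + 2*(5)*conj(1) + 3*(1)*conj(-1) + 3*(3)*conj(1)]
      = (1/12)[(11) + (-1) + (10) + (10) + (-3) + (9)] = 36/12 = 3
  <chi_rho, chi_5> = (1/12)[1*(11)*conj(2) + 1*(1)*conj(-2) + 2*(-5)*conj(1) + 2*(5)*conj(-1) + 3*(1)*conj(0) + 3*(3)*conj(0)]
      = (1/12)[(22) + (-2) + (-10) + (-10) + (0) + (0)] = 0/12 = 0
  <chi_rho, chi_6> = (1/12)[1*(11)*conj(2) + 1*(1)*conj(2) + 2*(-5)*conj(-1) + 2*(5)*conj(-1) + 3*(1)*conj(0) + 3*(3)*conj(0)]
      = (1/12)[(22) + (2) + (10) + (-10) + (0) + (0)] = 24/12 = 2
Dimension check: dim(rho) = sum (mult * dim) = 2*1 + 0*1 + 2*1 + 3*1 + 0*2 + 2*2 = 11 = chi_rho(e) = 11.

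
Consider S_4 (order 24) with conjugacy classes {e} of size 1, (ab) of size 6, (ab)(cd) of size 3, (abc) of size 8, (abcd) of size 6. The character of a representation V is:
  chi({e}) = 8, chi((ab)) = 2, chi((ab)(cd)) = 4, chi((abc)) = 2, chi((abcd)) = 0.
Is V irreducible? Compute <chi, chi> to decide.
Not irreducible (reducible): <chi, chi> = 7 > 1.

Argument: <chi, chi> = (1/|G|) sum_C |C| * |chi(C)|^2 = (1/24)[1*|8|^2 + 6*|2|^2 + 3*|4|^2 + 8*|2|^2 + 6*|0|^2]
  = (1/24)[(64) + (24) + (48) + (32) + (0)] = 168/24 = 7.
A character is irreducible iff <chi, chi> = 1, so this representation is reducible.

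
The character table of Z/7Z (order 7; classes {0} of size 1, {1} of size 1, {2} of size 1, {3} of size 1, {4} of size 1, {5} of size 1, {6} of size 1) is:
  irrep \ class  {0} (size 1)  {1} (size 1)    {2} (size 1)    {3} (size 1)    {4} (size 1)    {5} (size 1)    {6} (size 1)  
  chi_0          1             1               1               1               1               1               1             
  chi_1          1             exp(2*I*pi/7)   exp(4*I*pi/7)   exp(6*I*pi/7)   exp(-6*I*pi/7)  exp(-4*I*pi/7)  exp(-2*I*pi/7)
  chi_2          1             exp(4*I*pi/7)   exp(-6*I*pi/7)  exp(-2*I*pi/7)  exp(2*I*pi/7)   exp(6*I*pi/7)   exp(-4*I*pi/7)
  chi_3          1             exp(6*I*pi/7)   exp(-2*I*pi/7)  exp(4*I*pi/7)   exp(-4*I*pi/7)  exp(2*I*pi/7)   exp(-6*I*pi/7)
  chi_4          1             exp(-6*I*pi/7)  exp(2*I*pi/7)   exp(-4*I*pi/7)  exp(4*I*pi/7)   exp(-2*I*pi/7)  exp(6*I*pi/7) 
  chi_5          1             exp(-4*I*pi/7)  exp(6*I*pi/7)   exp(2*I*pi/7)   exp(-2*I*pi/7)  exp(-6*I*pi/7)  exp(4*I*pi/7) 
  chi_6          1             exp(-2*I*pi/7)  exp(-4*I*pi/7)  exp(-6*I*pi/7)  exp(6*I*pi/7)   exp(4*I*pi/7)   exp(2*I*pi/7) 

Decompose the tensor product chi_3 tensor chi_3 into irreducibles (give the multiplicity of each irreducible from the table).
chi_3 tensor chi_3 = chi_6 (all other irreducibles have multiplicity 0).

Why: The character of a tensor product is the pointwise product (chi_3 * chi_3)(C) = chi_3(C) * chi_3(C):
  {0}: (1)*(1), {1}: (exp(6*I*pi/7))*(exp(6*I*pi/7)), {2}: (exp(-2*I*pi/7))*(exp(-2*I*pi/7)), {3}: (exp(4*I*pi/7))*(exp(4*I*pi/7)), {4}: (exp(-4*I*pi/7))*(exp(-4*I*pi/7)), {5}: (exp(2*I*pi/7))*(exp(2*I*pi/7)), {6}: (exp(-6*I*pi/7))*(exp(-6*I*pi/7))
so (chi_3 * chi_3) takes values
  {0} -> 1, {1} -> exp(-2*I*pi/7), {2} -> exp(-4*I*pi/7), {3} -> exp(-6*I*pi/7), {4} -> exp(6*I*pi/7), {5} -> exp(4*I*pi/7), {6} -> exp(2*I*pi/7).
Now take the inner product of this character with each irreducible chi from the table, <chi_3*chi_3, chi> = (1/7) sum_C |C| (chi_3*chi_3)(C) conj(chi(C)):
  <chi_3*chi_3, chi_0> = (1/7)[1*(1)*conj(1) + 1*(exp(-2*I*pi/7))*conj(1) + 1*(exp(-4*I*pi/7))*conj(1) + 1*(exp(-6*I*pi/7))*conj(1) + 1*(exp(6*I*pi/7))*conj(1) + 1*(exp(4*I*pi/7))*conj(1) + 1*(exp(2*I*pi/7))*conj(1)]
      = (1/7)[(1) + (exp(-2*I*pi/7)) + (exp(-4*I*pi/7)) + (exp(-6*I*pi/7)) + (exp(6*I*pi/7)) + (exp(4*I*pi/7)) + (exp(2*I*pi/7))] = 0/7 = 0
  <chi_3*chi_3, chi_1> = (1/7)[1*(1)*conj(1) + 1*(exp(-2*I*pi/7))*conj(exp(2*I*pi/7)) + 1*(exp(-4*I*pi/7))*conj(exp(4*I*pi/7)) + 1*(exp(-6*I*pi/7))*conj(exp(6*I*pi/7)) + 1*(exp(6*I*pi/7))*conj(exp(-6*I*pi/7)) + 1*(exp(4*I*pi/7))*conj(exp(-4*I*pi/7)) + 1*(exp(2*I*pi/7))*conj(exp(-2*I*pi/7))]
      = (1/7)[(1) + (exp(-4*I*pi/7)) + (exp(6*I*pi/7)) + (exp(2*I*pi/7)) + (exp(-2*I*pi/7)) + (exp(-6*I*pi/7)) + (exp(4*I*pi/7))] = 0/7 = 0
  <chi_3*chi_3, chi_2> = (1/7)[1*(1)*conj(1) + 1*(exp(-2*I*pi/7))*conj(exp(4*I*pi/7)) + 1*(exp(-4*I*pi/7))*conj(exp(-6*I*pi/7)) + 1*(exp(-6*I*pi/7))*conj(exp(-2*I*pi/7)) + 1*(exp(6*I*pi/7))*conj(exp(2*I*pi/7)) + 1*(exp(4*I*pi/7))*conj(exp(6*I*pi/7)) + 1*(exp(2*I*pi/7))*conj(exp(-4*I*pi/7))]
      = (1/7)[(1) + (exp(-6*I*pi/7)) + (exp(2*I*pi/7)) + (exp(-4*I*pi/7)) + (exp(4*I*pi/7)) + (exp(-2*I*pi/7)) + (exp(6*I*pi/7))] = 0/7 = 0
  <chi_3*chi_3, chi_3> = (1/7)[1*(1)*conj(1) + 1*(exp(-2*I*pi/7))*conj(exp(6*I*pi/7)) + 1*(exp(-4*I*pi/7))*conj(exp(-2*I*pi/7)) + 1*(exp(-6*I*pi/7))*conj(exp(4*I*pi/7)) + 1*(exp(6*I*pi/7))*conj(exp(-4*I*pi/7)) + 1*(exp(4*I*pi/7))*conj(exp(2*I*pi/7)) + 1*(exp(2*I*pi/7))*conj(exp(-6*I*pi/7))]
      = (1/7)[(1) + (exp(6*I*pi/7)) + (exp(-2*I*pi/7)) + (exp(4*I*pi/7)) + (exp(-4*I*pi/7)) + (exp(2*I*pi/7)) + (exp(-6*I*pi/7))] = 0/7 = 0
  <chi_3*chi_3, chi_4> = (1/7)[1*(1)*conj(1) + 1*(exp(-2*I*pi/7))*conj(exp(-6*I*pi/7)) + 1*(exp(-4*I*pi/7))*conj(exp(2*I*pi/7)) + 1*(exp(-6*I*pi/7))*conj(exp(-4*I*pi/7)) + 1*(exp(6*I*pi/7))*conj(exp(4*I*pi/7)) + 1*(exp(4*I*pi/7))*conj(exp(-2*I*pi/7)) + 1*(exp(2*I*pi/7))*conj(exp(6*I*pi/7))]
      = (1/7)[(1) + (exp(4*I*pi/7)) + (exp(-6*I*pi/7)) + (exp(-2*I*pi/7)) + (exp(2*I*pi/7)) + (exp(6*I*pi/7)) + (exp(-4*I*pi/7))] = 0/7 = 0
  <chi_3*chi_3, chi_5> = (1/7)[1*(1)*conj(1) + 1*(exp(-2*I*pi/7))*conj(exp(-4*I*pi/7)) + 1*(exp(-4*I*pi/7))*conj(exp(6*I*pi/7)) + 1*(exp(-6*I*pi/7))*conj(exp(2*I*pi/7)) + 1*(exp(6*I*pi/7))*conj(exp(-2*I*pi/7)) + 1*(exp(4*I*pi/7))*conj(exp(-6*I*pi/7)) + 1*(exp(2*I*pi/7))*conj(exp(4*I*pi/7))]
      = (1/7)[(1) + (exp(2*I*pi/7)) + (exp(4*I*pi/7)) + (exp(6*I*pi/7)) + (exp(-6*I*pi/7)) + (exp(-4*I*pi/7)) + (exp(-2*I*pi/7))] = 0/7 = 0
  <chi_3*chi_3, chi_6> = (1/7)[1*(1)*conj(1) + 1*(exp(-2*I*pi/7))*conj(exp(-2*I*pi/7)) + 1*(exp(-4*I*pi/7))*conj(exp(-4*I*pi/7)) + 1*(exp(-6*I*pi/7))*conj(exp(-6*I*pi/7)) + 1*(exp(6*I*pi/7))*conj(exp(6*I*pi/7)) + 1*(exp(4*I*pi/7))*conj(exp(4*I*pi/7)) + 1*(exp(2*I*pi/7))*conj(exp(2*I*pi/7))]
      = (1/7)[(1) + (1) + (1) + (1) + (1) + (1) + (1)] = 7/7 = 1
(Exp terms are combined using exp(i*s)*conj(exp(i*t)) = exp(i*(s-t)), and sums of them are collapsed using the identity that for every m > 1 the m distinct m-th roots of unity sum to 0, e.g. 1 + exp(2*I*pi/3) + exp(-2*I*pi/3) = 0.)
Hence the multiplicities are chi_6: 1. Dimension check: dim(chi_3)*dim(chi_3) = 1*1 = 1 and sum (mult * dim) = 1*1 = 1.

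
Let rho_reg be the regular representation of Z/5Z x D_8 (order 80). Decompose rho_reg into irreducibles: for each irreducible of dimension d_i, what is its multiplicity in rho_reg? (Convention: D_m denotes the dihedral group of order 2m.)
Each irreducible V_i of dimension d_i appears with multiplicity d_i, i.e. rho_reg = (direct sum over all irreducibles V_i) d_i V_i. The irreducible dimensions for Z/5Z x D_8 are 1, 1, 1, 1, 1, 1, 1, 1, 1, 1, 1, 1, 1, 1, 1, 1, 1, 1, 1, 1, 2, 2, 2, 2, 2, 2, 2, 2, 2, 2, 2, 2, 2, 2, 2: 20 irreducibles of dimension 1, each with multiplicity 1; 15 irreducibles of dimension 2, each with multiplicity 2. Total dimension 20*1*1 + 15*2*2 = 80 = |G|.

Reasoning: General theorem: in the regular representation of a finite group G, each irreducible appears with multiplicity equal to its dimension. Check: dim(rho_reg) = sum d_i^2 = 1 + 1 + 1 + 1 + 1 + 1 + 1 + 1 + 1 + 1 + 1 + 1 + 1 + 1 + 1 + 1 + 1 + 1 + 1 + 1 + 4 + 4 + 4 + 4 + 4 + 4 + 4 + 4 + 4 + 4 + 4 + 4 + 4 + 4 + 4 = 80 = |G|.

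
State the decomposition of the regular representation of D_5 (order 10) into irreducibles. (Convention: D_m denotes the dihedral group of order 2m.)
Each irreducible V_i of dimension d_i appears with multiplicity d_i, i.e. rho_reg = (direct sum over all irreducibles V_i) d_i V_i. The irreducible dimensions for D_5 are 1, 1, 2, 2: 2 irreducibles of dimension 1, each with multiplicity 1; 2 irreducibles of dimension 2, each with multiplicity 2. Total dimension 2*1*1 + 2*2*2 = 10 = |G|.

General theorem: in the regular representation of a finite group G, each irreducible appears with multiplicity equal to its dimension. Check: dim(rho_reg) = sum d_i^2 = 1 + 1 + 4 + 4 = 10 = |G|.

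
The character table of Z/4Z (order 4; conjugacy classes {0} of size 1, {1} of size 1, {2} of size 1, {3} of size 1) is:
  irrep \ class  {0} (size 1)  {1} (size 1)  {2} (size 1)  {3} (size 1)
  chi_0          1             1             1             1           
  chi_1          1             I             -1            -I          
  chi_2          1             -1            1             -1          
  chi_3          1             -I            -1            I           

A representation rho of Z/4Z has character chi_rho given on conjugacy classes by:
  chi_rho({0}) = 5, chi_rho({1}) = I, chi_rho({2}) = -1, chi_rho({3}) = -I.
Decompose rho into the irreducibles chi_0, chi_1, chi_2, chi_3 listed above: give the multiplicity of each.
Multiplicities: chi_0: 1, chi_1: 2, chi_2: 1, chi_3: 1.

Use <chi_rho, chi> = (1/|G|) sum_C |C| * chi_rho(C) * conj(chi(C)) with |G| = 4 for each irreducible chi in the table:
  <chi_rho, chi_0> = (1/4)[1*(5)*conj(1) + 1*(I)*conj(1) + 1*(-1)*conj(1) + 1*(-I)*conj(1)]
      = (1/4)[(5) + (I) + (-1) + (-I)] = 4/4 = 1
  <chi_rho, chi_1> = (1/4)[1*(5)*conj(1) + 1*(I)*conj(I) + 1*(-1)*conj(-1) + 1*(-I)*conj(-I)]
      = (1/4)[(5) + (1) + (1) + (1)] = 8/4 = 2
  <chi_rho, chi_2> = (1/4)[1*(5)*conj(1) + 1*(I)*conj(-1) + 1*(-1)*conj(1) + 1*(-I)*conj(-1)]
      = (1/4)[(5) + (-I) + (-1) + (I)] = 4/4 = 1
  <chi_rho, chi_3> = (1/4)[1*(5)*conj(1) + 1*(I)*conj(-I) + 1*(-1)*conj(-1) + 1*(-I)*conj(I)]
      = (1/4)[(5) + (-1) + (1) + (-1)] = 4/4 = 1
(Exp terms are combined using exp(i*s)*conj(exp(i*t)) = exp(i*(s-t)), and sums of them are collapsed using the identity that for every m > 1 the m distinct m-th roots of unity sum to 0, e.g. 1 + exp(2*I*pi/3) + exp(-2*I*pi/3) = 0.)
Dimension check: dim(rho) = sum (mult * dim) = 1*1 + 2*1 + 1*1 + 1*1 = 5 = chi_rho(e) = 5.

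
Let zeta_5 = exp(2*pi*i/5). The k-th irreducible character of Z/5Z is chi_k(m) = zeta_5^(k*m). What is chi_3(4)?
chi_3(4) = zeta_5^12 = exp(4*I*pi/5)

Argument: chi_3(4) = zeta_5^(3*4) = zeta_5^12. Since zeta_5^5 = 1, this equals zeta_5^2 = exp(2*pi*i*2/5) = exp(4*I*pi/5).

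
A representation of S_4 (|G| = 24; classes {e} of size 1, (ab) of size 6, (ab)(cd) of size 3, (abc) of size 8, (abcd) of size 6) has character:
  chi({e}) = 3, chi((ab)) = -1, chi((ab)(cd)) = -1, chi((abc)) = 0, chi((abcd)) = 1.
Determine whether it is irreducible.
Irreducible: <chi, chi> = 1.

Explanation: <chi, chi> = (1/|G|) sum_C |C| * |chi(C)|^2 = (1/24)[1*|3|^2 + 6*|-1|^2 + 3*|-1|^2 + 8*|0|^2 + 6*|1|^2]
  = (1/24)[(9) + (6) + (3) + (0) + (6)] = 24/24 = 1.
A character is irreducible iff <chi, chi> = 1, so this representation is irreducible.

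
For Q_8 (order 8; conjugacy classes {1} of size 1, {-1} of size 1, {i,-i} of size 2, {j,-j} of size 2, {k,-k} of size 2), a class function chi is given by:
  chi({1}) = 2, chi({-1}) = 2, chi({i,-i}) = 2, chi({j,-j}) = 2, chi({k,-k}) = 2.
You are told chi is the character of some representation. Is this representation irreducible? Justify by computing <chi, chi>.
Not irreducible (reducible): <chi, chi> = 4 > 1.

Explanation: <chi, chi> = (1/|G|) sum_C |C| * |chi(C)|^2 = (1/8)[1*|2|^2 + 1*|2|^2 + 2*|2|^2 + 2*|2|^2 + 2*|2|^2]
  = (1/8)[(4) + (4) + (8) + (8) + (8)] = 32/8 = 4.
A character is irreducible iff <chi, chi> = 1, so this representation is reducible.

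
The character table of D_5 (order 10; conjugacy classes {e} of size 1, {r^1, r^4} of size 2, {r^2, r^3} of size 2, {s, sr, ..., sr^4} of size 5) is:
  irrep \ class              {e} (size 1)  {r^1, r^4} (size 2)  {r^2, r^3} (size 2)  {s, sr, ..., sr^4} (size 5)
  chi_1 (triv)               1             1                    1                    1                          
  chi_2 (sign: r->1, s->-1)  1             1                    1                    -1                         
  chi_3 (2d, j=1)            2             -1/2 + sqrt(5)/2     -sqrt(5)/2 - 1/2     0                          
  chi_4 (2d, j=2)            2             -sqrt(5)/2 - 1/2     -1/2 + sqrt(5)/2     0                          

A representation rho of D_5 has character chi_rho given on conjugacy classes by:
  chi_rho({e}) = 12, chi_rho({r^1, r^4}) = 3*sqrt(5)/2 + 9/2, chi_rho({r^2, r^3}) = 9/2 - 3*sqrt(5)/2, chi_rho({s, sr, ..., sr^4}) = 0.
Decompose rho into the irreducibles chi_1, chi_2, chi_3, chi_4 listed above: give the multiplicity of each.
Multiplicities: chi_1: 3, chi_2: 3, chi_3: 3, chi_4: 0.

Working: Use <chi_rho, chi> = (1/|G|) sum_C |C| * chi_rho(C) * conj(chi(C)) with |G| = 10 for each irreducible chi in the table:
  <chi_rho, chi_1> = (1/10)[1*(12)*conj(1) + 2*(3*sqrt(5)/2 + 9/2)*conj(1) + 2*(9/2 - 3*sqrt(5)/2)*conj(1) + 5*(0)*conj(1)]
      = (1/10)[(12) + (3*sqrt(5) + 9) + (9 - 3*sqrt(5)) + (0)] = 30/10 = 3
  <chi_rho, chi_2> = (1/10)[1*(12)*conj(1) + 2*(3*sqrt(5)/2 + 9/2)*conj(1) + 2*(9/2 - 3*sqrt(5)/2)*conj(1) + 5*(0)*conj(-1)]
      = (1/10)[(12) + (3*sqrt(5) + 9) + (9 - 3*sqrt(5)) + (0)] = 30/10 = 3
  <chi_rho, chi_3> = (1/10)[1*(12)*conj(2) + 2*(3*sqrt(5)/2 + 9/2)*conj(-1/2 + sqrt(5)/2) + 2*(9/2 - 3*sqrt(5)/2)*conj(-sqrt(5)/2 - 1/2) + 5*(0)*conj(0)]
      = (1/10)[(24) + (3 + 3*sqrt(5)) + (3 - 3*sqrt(5)) + (0)] = 30/10 = 3
  <chi_rho, chi_4> = (1/10)[1*(12)*conj(2) + 2*(3*sqrt(5)/2 + 9/2)*conj(-sqrt(5)/2 - 1/2) + 2*(9/2 - 3*sqrt(5)/2)*conj(-1/2 + sqrt(5)/2) + 5*(0)*conj(0)]
      = (1/10)[(24) + (-6*sqrt(5) - 12) + (-12 + 6*sqrt(5)) + (0)] = 0/10 = 0
Dimension check: dim(rho) = sum (mult * dim) = 3*1 + 3*1 + 3*2 + 0*2 = 12 = chi_rho(e) = 12.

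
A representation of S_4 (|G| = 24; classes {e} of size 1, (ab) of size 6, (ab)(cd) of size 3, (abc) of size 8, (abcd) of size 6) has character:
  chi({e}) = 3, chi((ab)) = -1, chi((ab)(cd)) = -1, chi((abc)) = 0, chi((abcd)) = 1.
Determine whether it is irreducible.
Irreducible: <chi, chi> = 1.

Details: <chi, chi> = (1/|G|) sum_C |C| * |chi(C)|^2 = (1/24)[1*|3|^2 + 6*|-1|^2 + 3*|-1|^2 + 8*|0|^2 + 6*|1|^2]
  = (1/24)[(9) + (6) + (3) + (0) + (6)] = 24/24 = 1.
A character is irreducible iff <chi, chi> = 1, so this representation is irreducible.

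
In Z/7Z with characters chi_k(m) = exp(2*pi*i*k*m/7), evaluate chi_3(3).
chi_3(3) = zeta_7^9 = exp(4*I*pi/7)

Explanation: chi_3(3) = zeta_7^(3*3) = zeta_7^9. Since zeta_7^7 = 1, this equals zeta_7^2 = exp(2*pi*i*2/7) = exp(4*I*pi/7).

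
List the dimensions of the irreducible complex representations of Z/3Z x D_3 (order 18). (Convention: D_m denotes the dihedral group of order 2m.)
Dimensions: 1, 1, 1, 1, 1, 1, 2, 2, 2

Explanation: There are 9 irreducibles (= number of conjugacy classes). Their dimensions d_i satisfy sum d_i^2 = |G| = 18: 1 + 1 + 1 + 1 + 1 + 1 + 4 + 4 + 4 = 18. (For the product with Z/3Z: each of the 3 1-dim characters of Z/3Z tensors with each irrep of D_3, giving 3 copies of each D_3-dimension.)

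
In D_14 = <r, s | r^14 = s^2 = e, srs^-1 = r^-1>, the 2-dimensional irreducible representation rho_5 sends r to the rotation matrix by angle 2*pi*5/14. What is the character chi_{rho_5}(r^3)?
chi_{rho_5}(r^3) = 2*cos(2*pi*5*3/14) = 2*cos(15*pi/7)

rho_5(r^3) is rotation by angle 2*pi*5*3/14, whose trace is 2*cos(2*pi*5*3/14) = 2*cos(15*pi/7).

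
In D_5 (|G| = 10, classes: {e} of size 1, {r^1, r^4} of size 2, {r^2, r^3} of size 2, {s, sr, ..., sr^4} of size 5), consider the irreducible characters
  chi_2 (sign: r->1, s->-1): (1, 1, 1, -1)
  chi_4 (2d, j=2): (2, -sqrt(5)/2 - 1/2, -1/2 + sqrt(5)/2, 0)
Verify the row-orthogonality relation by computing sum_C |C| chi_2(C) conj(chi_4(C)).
Sum = 0; so <chi_2, chi_4> = 0 (distinct irreducibles are orthogonal).

Why: Compute term by term over conjugacy classes (|C| * chi_2(C) * conj(chi_4(C))):
  1*(1)*conj(2) + 2*(1)*conj(-sqrt(5)/2 - 1/2) + 2*(1)*conj(-1/2 + sqrt(5)/2) + 5*(-1)*conj(0)
  = (2) + (-sqrt(5) - 1) + (-1 + sqrt(5)) + (0)
  = 0.
Dividing by |G| = 10 gives 0/10 = 0, matching the row-orthogonality relation <chi_2, chi_4> = [chi_2 = chi_4].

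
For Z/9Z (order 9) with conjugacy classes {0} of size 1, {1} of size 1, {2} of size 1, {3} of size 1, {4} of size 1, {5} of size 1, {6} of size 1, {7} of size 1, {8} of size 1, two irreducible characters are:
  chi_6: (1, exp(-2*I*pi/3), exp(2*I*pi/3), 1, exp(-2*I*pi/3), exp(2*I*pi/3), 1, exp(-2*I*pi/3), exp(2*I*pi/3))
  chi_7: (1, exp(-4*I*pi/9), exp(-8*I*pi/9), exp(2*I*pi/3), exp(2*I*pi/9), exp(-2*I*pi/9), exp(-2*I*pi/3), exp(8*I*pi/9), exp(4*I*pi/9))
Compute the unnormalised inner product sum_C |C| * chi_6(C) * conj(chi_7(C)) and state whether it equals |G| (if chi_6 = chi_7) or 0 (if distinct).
Sum = 0; so <chi_6, chi_7> = 0 (distinct irreducibles are orthogonal).

Reasoning: Compute term by term over conjugacy classes (|C| * chi_6(C) * conj(chi_7(C))):
  1*(1)*conj(1) + 1*(exp(-2*I*pi/3))*conj(exp(-4*I*pi/9)) + 1*(exp(2*I*pi/3))*conj(exp(-8*I*pi/9)) + 1*(1)*conj(exp(2*I*pi/3)) + 1*(exp(-2*I*pi/3))*conj(exp(2*I*pi/9)) + 1*(exp(2*I*pi/3))*conj(exp(-2*I*pi/9)) + 1*(1)*conj(exp(-2*I*pi/3)) + 1*(exp(-2*I*pi/3))*conj(exp(8*I*pi/9)) + 1*(exp(2*I*pi/3))*conj(exp(4*I*pi/9))
  = (1) + (exp(-2*I*pi/9)) + (exp(-4*I*pi/9)) + (exp(-2*I*pi/3)) + (exp(-8*I*pi/9)) + (exp(8*I*pi/9)) + (exp(2*I*pi/3)) + (exp(4*I*pi/9)) + (exp(2*I*pi/9))
  = 0.
(Exp terms are combined using exp(i*s)*conj(exp(i*t)) = exp(i*(s-t)), and sums of them are collapsed using the identity that for every m > 1 the m distinct m-th roots of unity sum to 0, e.g. 1 + exp(2*I*pi/3) + exp(-2*I*pi/3) = 0.)
Dividing by |G| = 9 gives 0/9 = 0, matching the row-orthogonality relation <chi_6, chi_7> = [chi_6 = chi_7].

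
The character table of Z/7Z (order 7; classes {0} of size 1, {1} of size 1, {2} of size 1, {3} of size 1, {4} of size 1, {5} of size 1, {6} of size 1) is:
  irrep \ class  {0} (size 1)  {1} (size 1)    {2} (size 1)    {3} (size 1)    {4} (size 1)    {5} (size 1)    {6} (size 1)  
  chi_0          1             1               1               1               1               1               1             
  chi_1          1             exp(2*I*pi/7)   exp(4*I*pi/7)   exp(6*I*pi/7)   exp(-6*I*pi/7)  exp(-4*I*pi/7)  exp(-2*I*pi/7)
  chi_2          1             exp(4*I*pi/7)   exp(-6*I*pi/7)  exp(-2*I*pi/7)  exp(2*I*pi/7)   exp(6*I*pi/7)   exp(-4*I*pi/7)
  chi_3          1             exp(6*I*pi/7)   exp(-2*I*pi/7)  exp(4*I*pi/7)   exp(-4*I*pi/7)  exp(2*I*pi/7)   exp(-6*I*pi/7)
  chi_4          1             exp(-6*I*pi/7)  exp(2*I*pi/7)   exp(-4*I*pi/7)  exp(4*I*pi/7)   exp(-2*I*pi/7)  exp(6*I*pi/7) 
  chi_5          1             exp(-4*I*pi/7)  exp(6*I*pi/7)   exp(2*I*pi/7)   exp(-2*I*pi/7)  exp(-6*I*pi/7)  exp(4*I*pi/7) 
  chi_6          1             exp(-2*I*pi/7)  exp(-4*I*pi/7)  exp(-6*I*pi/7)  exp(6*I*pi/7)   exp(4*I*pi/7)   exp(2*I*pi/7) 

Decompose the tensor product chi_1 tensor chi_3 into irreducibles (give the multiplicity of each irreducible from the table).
chi_1 tensor chi_3 = chi_4 (all other irreducibles have multiplicity 0).

Argument: The character of a tensor product is the pointwise product (chi_1 * chi_3)(C) = chi_1(C) * chi_3(C):
  {0}: (1)*(1), {1}: (exp(2*I*pi/7))*(exp(6*I*pi/7)), {2}: (exp(4*I*pi/7))*(exp(-2*I*pi/7)), {3}: (exp(6*I*pi/7))*(exp(4*I*pi/7)), {4}: (exp(-6*I*pi/7))*(exp(-4*I*pi/7)), {5}: (exp(-4*I*pi/7))*(exp(2*I*pi/7)), {6}: (exp(-2*I*pi/7))*(exp(-6*I*pi/7))
so (chi_1 * chi_3) takes values
  {0} -> 1, {1} -> exp(-6*I*pi/7), {2} -> exp(2*I*pi/7), {3} -> exp(-4*I*pi/7), {4} -> exp(4*I*pi/7), {5} -> exp(-2*I*pi/7), {6} -> exp(6*I*pi/7).
Now take the inner product of this character with each irreducible chi from the table, <chi_1*chi_3, chi> = (1/7) sum_C |C| (chi_1*chi_3)(C) conj(chi(C)):
  <chi_1*chi_3, chi_0> = (1/7)[1*(1)*conj(1) + 1*(exp(-6*I*pi/7))*conj(1) + 1*(exp(2*I*pi/7))*conj(1) + 1*(exp(-4*I*pi/7))*conj(1) + 1*(exp(4*I*pi/7))*conj(1) + 1*(exp(-2*I*pi/7))*conj(1) + 1*(exp(6*I*pi/7))*conj(1)]
      = (1/7)[(1) + (exp(-6*I*pi/7)) + (exp(2*I*pi/7)) + (exp(-4*I*pi/7)) + (exp(4*I*pi/7)) + (exp(-2*I*pi/7)) + (exp(6*I*pi/7))] = 0/7 = 0
  <chi_1*chi_3, chi_1> = (1/7)[1*(1)*conj(1) + 1*(exp(-6*I*pi/7))*conj(exp(2*I*pi/7)) + 1*(exp(2*I*pi/7))*conj(exp(4*I*pi/7)) + 1*(exp(-4*I*pi/7))*conj(exp(6*I*pi/7)) + 1*(exp(4*I*pi/7))*conj(exp(-6*I*pi/7)) + 1*(exp(-2*I*pi/7))*conj(exp(-4*I*pi/7)) + 1*(exp(6*I*pi/7))*conj(exp(-2*I*pi/7))]
      = (1/7)[(1) + (exp(6*I*pi/7)) + (exp(-2*I*pi/7)) + (exp(4*I*pi/7)) + (exp(-4*I*pi/7)) + (exp(2*I*pi/7)) + (exp(-6*I*pi/7))] = 0/7 = 0
  <chi_1*chi_3, chi_2> = (1/7)[1*(1)*conj(1) + 1*(exp(-6*I*pi/7))*conj(exp(4*I*pi/7)) + 1*(exp(2*I*pi/7))*conj(exp(-6*I*pi/7)) + 1*(exp(-4*I*pi/7))*conj(exp(-2*I*pi/7)) + 1*(exp(4*I*pi/7))*conj(exp(2*I*pi/7)) + 1*(exp(-2*I*pi/7))*conj(exp(6*I*pi/7)) + 1*(exp(6*I*pi/7))*conj(exp(-4*I*pi/7))]
      = (1/7)[(1) + (exp(4*I*pi/7)) + (exp(-6*I*pi/7)) + (exp(-2*I*pi/7)) + (exp(2*I*pi/7)) + (exp(6*I*pi/7)) + (exp(-4*I*pi/7))] = 0/7 = 0
  <chi_1*chi_3, chi_3> = (1/7)[1*(1)*conj(1) + 1*(exp(-6*I*pi/7))*conj(exp(6*I*pi/7)) + 1*(exp(2*I*pi/7))*conj(exp(-2*I*pi/7)) + 1*(exp(-4*I*pi/7))*conj(exp(4*I*pi/7)) + 1*(exp(4*I*pi/7))*conj(exp(-4*I*pi/7)) + 1*(exp(-2*I*pi/7))*conj(exp(2*I*pi/7)) + 1*(exp(6*I*pi/7))*conj(exp(-6*I*pi/7))]
      = (1/7)[(1) + (exp(2*I*pi/7)) + (exp(4*I*pi/7)) + (exp(6*I*pi/7)) + (exp(-6*I*pi/7)) + (exp(-4*I*pi/7)) + (exp(-2*I*pi/7))] = 0/7 = 0
  <chi_1*chi_3, chi_4> = (1/7)[1*(1)*conj(1) + 1*(exp(-6*I*pi/7))*conj(exp(-6*I*pi/7)) + 1*(exp(2*I*pi/7))*conj(exp(2*I*pi/7)) + 1*(exp(-4*I*pi/7))*conj(exp(-4*I*pi/7)) + 1*(exp(4*I*pi/7))*conj(exp(4*I*pi/7)) + 1*(exp(-2*I*pi/7))*conj(exp(-2*I*pi/7)) + 1*(exp(6*I*pi/7))*conj(exp(6*I*pi/7))]
      = (1/7)[(1) + (1) + (1) + (1) + (1) + (1) + (1)] = 7/7 = 1
  <chi_1*chi_3, chi_5> = (1/7)[1*(1)*conj(1) + 1*(exp(-6*I*pi/7))*conj(exp(-4*I*pi/7)) + 1*(exp(2*I*pi/7))*conj(exp(6*I*pi/7)) + 1*(exp(-4*I*pi/7))*conj(exp(2*I*pi/7)) + 1*(exp(4*I*pi/7))*conj(exp(-2*I*pi/7)) + 1*(exp(-2*I*pi/7))*conj(exp(-6*I*pi/7)) + 1*(exp(6*I*pi/7))*conj(exp(4*I*pi/7))]
      = (1/7)[(1) + (exp(-2*I*pi/7)) + (exp(-4*I*pi/7)) + (exp(-6*I*pi/7)) + (exp(6*I*pi/7)) + (exp(4*I*pi/7)) + (exp(2*I*pi/7))] = 0/7 = 0
  <chi_1*chi_3, chi_6> = (1/7)[1*(1)*conj(1) + 1*(exp(-6*I*pi/7))*conj(exp(-2*I*pi/7)) + 1*(exp(2*I*pi/7))*conj(exp(-4*I*pi/7)) + 1*(exp(-4*I*pi/7))*conj(exp(-6*I*pi/7)) + 1*(exp(4*I*pi/7))*conj(exp(6*I*pi/7)) + 1*(exp(-2*I*pi/7))*conj(exp(4*I*pi/7)) + 1*(exp(6*I*pi/7))*conj(exp(2*I*pi/7))]
      = (1/7)[(1) + (exp(-4*I*pi/7)) + (exp(6*I*pi/7)) + (exp(2*I*pi/7)) + (exp(-2*I*pi/7)) + (exp(-6*I*pi/7)) + (exp(4*I*pi/7))] = 0/7 = 0
(Exp terms are combined using exp(i*s)*conj(exp(i*t)) = exp(i*(s-t)), and sums of them are collapsed using the identity that for every m > 1 the m distinct m-th roots of unity sum to 0, e.g. 1 + exp(2*I*pi/3) + exp(-2*I*pi/3) = 0.)
Hence the multiplicities are chi_4: 1. Dimension check: dim(chi_1)*dim(chi_3) = 1*1 = 1 and sum (mult * dim) = 1*1 = 1.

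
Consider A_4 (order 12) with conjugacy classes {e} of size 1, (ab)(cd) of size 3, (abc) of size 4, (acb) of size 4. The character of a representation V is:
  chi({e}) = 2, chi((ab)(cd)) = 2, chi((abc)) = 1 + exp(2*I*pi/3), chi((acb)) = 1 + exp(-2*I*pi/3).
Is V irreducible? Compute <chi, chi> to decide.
Not irreducible (reducible): <chi, chi> = 2 > 1.

Solution. <chi, chi> = (1/|G|) sum_C |C| * |chi(C)|^2 = (1/12)[1*|2|^2 + 3*|2|^2 + 4*|1 + exp(2*I*pi/3)|^2 + 4*|1 + exp(-2*I*pi/3)|^2]
  = (1/12)[(4) + (12) + (4) + (4)] = 24/12 = 2.
(Exp terms are combined using exp(i*s)*conj(exp(i*t)) = exp(i*(s-t)), and sums of them are collapsed using the identity that for every m > 1 the m distinct m-th roots of unity sum to 0, e.g. 1 + exp(2*I*pi/3) + exp(-2*I*pi/3) = 0.)
A character is irreducible iff <chi, chi> = 1, so this representation is reducible.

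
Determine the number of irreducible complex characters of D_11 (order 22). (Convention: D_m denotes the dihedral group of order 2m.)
7

Justification: The number of irreducible complex representations of a finite group equals its number of conjugacy classes. D_11 has 7 conjugacy classes ((n+3)/2 for n odd), so D_11 (order 22) has exactly 7 irreducible complex representations.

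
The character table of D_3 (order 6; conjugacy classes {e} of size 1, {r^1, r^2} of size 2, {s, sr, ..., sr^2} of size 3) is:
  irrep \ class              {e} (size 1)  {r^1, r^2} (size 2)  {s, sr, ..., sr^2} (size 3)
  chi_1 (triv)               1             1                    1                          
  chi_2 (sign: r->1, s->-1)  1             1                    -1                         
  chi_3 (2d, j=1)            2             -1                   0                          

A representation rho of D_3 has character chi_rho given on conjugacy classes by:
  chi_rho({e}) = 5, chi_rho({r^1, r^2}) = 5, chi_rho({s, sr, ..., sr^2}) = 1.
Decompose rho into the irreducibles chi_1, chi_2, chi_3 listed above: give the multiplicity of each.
Multiplicities: chi_1: 3, chi_2: 2, chi_3: 0.

Details: Use <chi_rho, chi> = (1/|G|) sum_C |C| * chi_rho(C) * conj(chi(C)) with |G| = 6 for each irreducible chi in the table:
  <chi_rho, chi_1> = (1/6)[1*(5)*conj(1) + 2*(5)*conj(1) + 3*(1)*conj(1)]
      = (1/6)[(5) + (10) + (3)] = 18/6 = 3
  <chi_rho, chi_2> = (1/6)[1*(5)*conj(1) + 2*(5)*conj(1) + 3*(1)*conj(-1)]
      = (1/6)[(5) + (10) + (-3)] = 12/6 = 2
  <chi_rho, chi_3> = (1/6)[1*(5)*conj(2) + 2*(5)*conj(-1) + 3*(1)*conj(0)]
      = (1/6)[(10) + (-10) + (0)] = 0/6 = 0
Dimension check: dim(rho) = sum (mult * dim) = 3*1 + 2*1 + 0*2 = 5 = chi_rho(e) = 5.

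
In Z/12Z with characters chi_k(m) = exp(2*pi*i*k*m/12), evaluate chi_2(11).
chi_2(11) = zeta_12^22 = exp(-I*pi/3)

Reasoning: chi_2(11) = zeta_12^(2*11) = zeta_12^22. Since zeta_12^12 = 1, this equals zeta_12^10 = exp(2*pi*i*10/12) = exp(-I*pi/3).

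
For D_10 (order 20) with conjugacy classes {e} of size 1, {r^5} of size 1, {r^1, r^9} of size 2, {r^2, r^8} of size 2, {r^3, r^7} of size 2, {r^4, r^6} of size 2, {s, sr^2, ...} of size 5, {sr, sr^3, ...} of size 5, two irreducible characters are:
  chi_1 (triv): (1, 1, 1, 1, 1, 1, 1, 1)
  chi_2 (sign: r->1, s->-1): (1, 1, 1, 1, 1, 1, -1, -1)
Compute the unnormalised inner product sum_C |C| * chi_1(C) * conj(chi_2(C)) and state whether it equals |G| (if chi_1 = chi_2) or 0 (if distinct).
Sum = 0; so <chi_1, chi_2> = 0 (distinct irreducibles are orthogonal).

Details: Compute term by term over conjugacy classes (|C| * chi_1(C) * conj(chi_2(C))):
  1*(1)*conj(1) + 1*(1)*conj(1) + 2*(1)*conj(1) + 2*(1)*conj(1) + 2*(1)*conj(1) + 2*(1)*conj(1) + 5*(1)*conj(-1) + 5*(1)*conj(-1)
  = (1) + (1) + (2) + (2) + (2) + (2) + (-5) + (-5)
  = 0.
Dividing by |G| = 20 gives 0/20 = 0, matching the row-orthogonality relation <chi_1, chi_2> = [chi_1 = chi_2].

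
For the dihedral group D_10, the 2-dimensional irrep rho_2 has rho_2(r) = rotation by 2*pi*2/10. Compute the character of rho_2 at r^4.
chi_{rho_2}(r^4) = 2*cos(2*pi*2*4/10) = -1/2 + sqrt(5)/2

Derivation: rho_2(r^4) is rotation by angle 2*pi*2*4/10, whose trace is 2*cos(2*pi*2*4/10) = -1/2 + sqrt(5)/2.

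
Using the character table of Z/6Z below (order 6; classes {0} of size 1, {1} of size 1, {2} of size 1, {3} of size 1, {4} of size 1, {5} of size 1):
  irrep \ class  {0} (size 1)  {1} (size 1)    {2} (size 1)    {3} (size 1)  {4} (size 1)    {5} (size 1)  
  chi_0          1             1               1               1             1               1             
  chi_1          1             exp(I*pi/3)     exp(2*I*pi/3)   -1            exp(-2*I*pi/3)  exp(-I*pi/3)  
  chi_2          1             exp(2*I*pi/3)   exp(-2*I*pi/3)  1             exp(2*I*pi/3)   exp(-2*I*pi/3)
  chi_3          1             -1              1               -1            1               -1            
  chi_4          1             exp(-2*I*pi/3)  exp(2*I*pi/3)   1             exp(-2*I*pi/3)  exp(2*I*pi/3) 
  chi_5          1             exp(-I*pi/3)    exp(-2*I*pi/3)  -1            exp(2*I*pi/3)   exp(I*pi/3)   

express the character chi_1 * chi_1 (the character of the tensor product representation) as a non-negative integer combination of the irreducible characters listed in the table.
chi_1 tensor chi_1 = chi_2 (all other irreducibles have multiplicity 0).

Derivation: The character of a tensor product is the pointwise product (chi_1 * chi_1)(C) = chi_1(C) * chi_1(C):
  {0}: (1)*(1), {1}: (exp(I*pi/3))*(exp(I*pi/3)), {2}: (exp(2*I*pi/3))*(exp(2*I*pi/3)), {3}: (-1)*(-1), {4}: (exp(-2*I*pi/3))*(exp(-2*I*pi/3)), {5}: (exp(-I*pi/3))*(exp(-I*pi/3))
so (chi_1 * chi_1) takes values
  {0} -> 1, {1} -> exp(2*I*pi/3), {2} -> exp(-2*I*pi/3), {3} -> 1, {4} -> exp(2*I*pi/3), {5} -> exp(-2*I*pi/3).
Now take the inner product of this character with each irreducible chi from the table, <chi_1*chi_1, chi> = (1/6) sum_C |C| (chi_1*chi_1)(C) conj(chi(C)):
  <chi_1*chi_1, chi_0> = (1/6)[1*(1)*conj(1) + 1*(exp(2*I*pi/3))*conj(1) + 1*(exp(-2*I*pi/3))*conj(1) + 1*(1)*conj(1) + 1*(exp(2*I*pi/3))*conj(1) + 1*(exp(-2*I*pi/3))*conj(1)]
      = (1/6)[(1) + (exp(2*I*pi/3)) + (exp(-2*I*pi/3)) + (1) + (exp(2*I*pi/3)) + (exp(-2*I*pi/3))] = 0/6 = 0
  <chi_1*chi_1, chi_1> = (1/6)[1*(1)*conj(1) + 1*(exp(2*I*pi/3))*conj(exp(I*pi/3)) + 1*(exp(-2*I*pi/3))*conj(exp(2*I*pi/3)) + 1*(1)*conj(-1) + 1*(exp(2*I*pi/3))*conj(exp(-2*I*pi/3)) + 1*(exp(-2*I*pi/3))*conj(exp(-I*pi/3))]
      = (1/6)[(1) + (exp(I*pi/3)) + (exp(2*I*pi/3)) + (-1) + (exp(-2*I*pi/3)) + (exp(-I*pi/3))] = 0/6 = 0
  <chi_1*chi_1, chi_2> = (1/6)[1*(1)*conj(1) + 1*(exp(2*I*pi/3))*conj(exp(2*I*pi/3)) + 1*(exp(-2*I*pi/3))*conj(exp(-2*I*pi/3)) + 1*(1)*conj(1) + 1*(exp(2*I*pi/3))*conj(exp(2*I*pi/3)) + 1*(exp(-2*I*pi/3))*conj(exp(-2*I*pi/3))]
      = (1/6)[(1) + (1) + (1) + (1) + (1) + (1)] = 6/6 = 1
  <chi_1*chi_1, chi_3> = (1/6)[1*(1)*conj(1) + 1*(exp(2*I*pi/3))*conj(-1) + 1*(exp(-2*I*pi/3))*conj(1) + 1*(1)*conj(-1) + 1*(exp(2*I*pi/3))*conj(1) + 1*(exp(-2*I*pi/3))*conj(-1)]
      = (1/6)[(1) + (-exp(2*I*pi/3)) + (exp(-2*I*pi/3)) + (-1) + (exp(2*I*pi/3)) + (-exp(-2*I*pi/3))] = 0/6 = 0
  <chi_1*chi_1, chi_4> = (1/6)[1*(1)*conj(1) + 1*(exp(2*I*pi/3))*conj(exp(-2*I*pi/3)) + 1*(exp(-2*I*pi/3))*conj(exp(2*I*pi/3)) + 1*(1)*conj(1) + 1*(exp(2*I*pi/3))*conj(exp(-2*I*pi/3)) + 1*(exp(-2*I*pi/3))*conj(exp(2*I*pi/3))]
      = (1/6)[(1) + (exp(-2*I*pi/3)) + (exp(2*I*pi/3)) + (1) + (exp(-2*I*pi/3)) + (exp(2*I*pi/3))] = 0/6 = 0
  <chi_1*chi_1, chi_5> = (1/6)[1*(1)*conj(1) + 1*(exp(2*I*pi/3))*conj(exp(-I*pi/3)) + 1*(exp(-2*I*pi/3))*conj(exp(-2*I*pi/3)) + 1*(1)*conj(-1) + 1*(exp(2*I*pi/3))*conj(exp(2*I*pi/3)) + 1*(exp(-2*I*pi/3))*conj(exp(I*pi/3))]
      = (1/6)[(1) + (-1) + (1) + (-1) + (1) + (-1)] = 0/6 = 0
(Exp terms are combined using exp(i*s)*conj(exp(i*t)) = exp(i*(s-t)), and sums of them are collapsed using the identity that for every m > 1 the m distinct m-th roots of unity sum to 0, e.g. 1 + exp(2*I*pi/3) + exp(-2*I*pi/3) = 0.)
Hence the multiplicities are chi_2: 1. Dimension check: dim(chi_1)*dim(chi_1) = 1*1 = 1 and sum (mult * dim) = 1*1 = 1.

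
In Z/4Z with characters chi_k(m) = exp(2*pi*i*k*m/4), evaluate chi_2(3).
chi_2(3) = zeta_4^6 = -1

Why: chi_2(3) = zeta_4^(2*3) = zeta_4^6. Since zeta_4^4 = 1, this equals zeta_4^2 = exp(2*pi*i*2/4) = -1.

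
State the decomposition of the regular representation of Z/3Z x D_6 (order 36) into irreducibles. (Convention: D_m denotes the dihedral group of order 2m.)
Each irreducible V_i of dimension d_i appears with multiplicity d_i, i.e. rho_reg = (direct sum over all irreducibles V_i) d_i V_i. The irreducible dimensions for Z/3Z x D_6 are 1, 1, 1, 1, 1, 1, 1, 1, 1, 1, 1, 1, 2, 2, 2, 2, 2, 2: 12 irreducibles of dimension 1, each with multiplicity 1; 6 irreducibles of dimension 2, each with multiplicity 2. Total dimension 12*1*1 + 6*2*2 = 36 = |G|.

General theorem: in the regular representation of a finite group G, each irreducible appears with multiplicity equal to its dimension. Check: dim(rho_reg) = sum d_i^2 = 1 + 1 + 1 + 1 + 1 + 1 + 1 + 1 + 1 + 1 + 1 + 1 + 4 + 4 + 4 + 4 + 4 + 4 = 36 = |G|.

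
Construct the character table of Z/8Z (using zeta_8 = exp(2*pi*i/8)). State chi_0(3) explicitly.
Character table of Z/8Z (irreps indexed chi_0,...,chi_7 with chi_k(m) = zeta_8^(k*m), zeta_8 = exp(2*pi*i/8)):
  irrep \ class  {0} (size 1)  {1} (size 1)    {2} (size 1)  {3} (size 1)    {4} (size 1)  {5} (size 1)    {6} (size 1)  {7} (size 1)  
  chi_0          1             1               1             1               1             1               1             1             
  chi_1          1             exp(I*pi/4)     I             exp(3*I*pi/4)   -1            exp(-3*I*pi/4)  -I            exp(-I*pi/4)  
  chi_2          1             I               -1            -I              1             I               -1            -I            
  chi_3          1             exp(3*I*pi/4)   -I            exp(I*pi/4)     -1            exp(-I*pi/4)    I             exp(-3*I*pi/4)
  chi_4          1             -1              1             -1              1             -1              1             -1            
  chi_5          1             exp(-3*I*pi/4)  I             exp(-I*pi/4)    -1            exp(I*pi/4)     -I            exp(3*I*pi/4) 
  chi_6          1             -I              -1            I               1             -I              -1            I             
  chi_7          1             exp(-I*pi/4)    -I            exp(-3*I*pi/4)  -1            exp(3*I*pi/4)   I             exp(I*pi/4)   

Spot check: chi_0(3) = zeta_8^(0*3) = zeta_8^0 = 1.

Working: Z/8Z is abelian, so all 8 irreducible complex representations are 1-dimensional. They are given by chi_k(m) = zeta_8^(k*m) for k = 0,...,7. Row orthogonality: sum_m chi_k(m) conj(chi_l(m)) = 8 * [k = l].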